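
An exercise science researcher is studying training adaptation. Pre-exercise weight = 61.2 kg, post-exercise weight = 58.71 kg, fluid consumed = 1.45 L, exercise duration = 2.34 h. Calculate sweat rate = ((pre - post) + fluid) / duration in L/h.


Weight loss = 61.2 - 58.71 = 2.49 kg (approx L)
Total sweat = 2.49 + 1.45 = 3.94 L
Sweat rate = 3.94 / 2.34 = 1.684 L/h

1.684 L/h


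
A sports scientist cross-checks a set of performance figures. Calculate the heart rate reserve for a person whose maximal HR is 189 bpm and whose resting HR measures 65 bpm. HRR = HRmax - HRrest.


HRmax = 189 bpm
HRrest = 65 bpm
HRR = 189 - 65 = 124 bpm

124 bpm


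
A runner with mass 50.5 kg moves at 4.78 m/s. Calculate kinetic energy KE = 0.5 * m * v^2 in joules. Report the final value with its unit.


v^2 = 4.78^2 = 22.8484
KE = 0.5 * 50.5 * 22.8484
= 576.92 J

576.92 J


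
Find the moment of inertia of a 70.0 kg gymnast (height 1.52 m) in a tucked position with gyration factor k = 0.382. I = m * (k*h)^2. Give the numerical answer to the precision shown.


Radius of gyration = 0.382 * 1.52 = 0.58064 m
I = 70.0 * 0.58064^2
= 70.0 * 0.337143
= 23.6 kg*m^2

23.6 kg*m^2


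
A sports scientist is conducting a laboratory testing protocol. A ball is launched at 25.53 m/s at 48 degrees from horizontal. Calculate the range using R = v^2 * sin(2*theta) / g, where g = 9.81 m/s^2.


sin(2 * 48) = sin(96) = 0.994522
v^2 = 25.53^2 = 651.7809
R = 651.7809 * 0.994522 / 9.81
= 66.076 m

66.076 m


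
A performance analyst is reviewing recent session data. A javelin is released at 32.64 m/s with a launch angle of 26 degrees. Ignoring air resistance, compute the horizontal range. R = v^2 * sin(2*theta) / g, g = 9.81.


Launch speed squared = 1065.3696
sin(2 * 26 deg) = 0.788011
Range = 1065.3696 * 0.788011 / 9.81
= 85.578 m

85.578 m


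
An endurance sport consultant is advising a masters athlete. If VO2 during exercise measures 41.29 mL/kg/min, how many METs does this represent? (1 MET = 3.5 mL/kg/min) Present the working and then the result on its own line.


METs = VO2 / 3.5 = 41.29 / 3.5 = 11.8

11.8 METs


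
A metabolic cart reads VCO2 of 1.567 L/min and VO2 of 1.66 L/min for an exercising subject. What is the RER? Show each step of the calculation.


RER = VCO2 / VO2 = 1.567 / 1.66 = 0.944

0.944


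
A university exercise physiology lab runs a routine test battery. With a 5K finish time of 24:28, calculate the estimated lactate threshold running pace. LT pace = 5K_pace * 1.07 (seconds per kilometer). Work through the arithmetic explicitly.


Race duration = 1468 s for 5 km
Average pace = 1468 / 5 = 293.6 s/km
LT pace = 293.6 * 1.07
= 314.15 s/km

314.15 s/km


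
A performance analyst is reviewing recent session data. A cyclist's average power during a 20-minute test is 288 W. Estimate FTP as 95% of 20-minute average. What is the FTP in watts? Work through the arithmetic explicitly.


FTP = 20-min power * 0.95
= 288 * 0.95
= 273.6 W

273.6 W


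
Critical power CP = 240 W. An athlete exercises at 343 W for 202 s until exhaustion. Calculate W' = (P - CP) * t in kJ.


P - CP = 343 - 240 = 103 W
W' = 103 * 202 = 20806 J
= 20806 / 1000 = 20.806 kJ

20.806 kJ


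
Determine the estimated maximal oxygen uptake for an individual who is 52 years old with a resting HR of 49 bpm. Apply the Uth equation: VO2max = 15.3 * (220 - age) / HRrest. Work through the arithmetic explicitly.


HRmax = 220 - 52 = 168
VO2max = 15.3 * (168 / 49)
= 15.3 * 3.4286
= 52.46 mL/kg/min

52.46 mL/kg/min


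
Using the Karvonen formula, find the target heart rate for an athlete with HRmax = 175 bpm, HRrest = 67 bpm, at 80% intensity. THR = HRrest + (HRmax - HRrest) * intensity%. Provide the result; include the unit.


HRR = 175 - 67 = 108
THR = 67 + 108 * 0.8
= 67 + 86.4
= 153.4 bpm

153.4 bpm


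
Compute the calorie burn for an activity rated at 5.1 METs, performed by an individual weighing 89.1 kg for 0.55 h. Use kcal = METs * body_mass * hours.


Product of METs and mass = 5.1 * 89.1 = 454.41
Total kcal = 454.41 * 0.55 = 249.93 kcal

249.93 kcal


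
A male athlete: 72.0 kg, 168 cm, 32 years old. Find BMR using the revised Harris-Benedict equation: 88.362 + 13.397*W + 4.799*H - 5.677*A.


Intercept = 88.362
Weight contribution = 13.397 * 72.0 = 964.584
Height contribution = 4.799 * 168 = 806.232
Age contribution = 5.677 * 32 = 181.664
BMR = 88.362 + 964.584 + 806.232 - 181.664
= 1677.51 kcal/day

1677.51 kcal/day


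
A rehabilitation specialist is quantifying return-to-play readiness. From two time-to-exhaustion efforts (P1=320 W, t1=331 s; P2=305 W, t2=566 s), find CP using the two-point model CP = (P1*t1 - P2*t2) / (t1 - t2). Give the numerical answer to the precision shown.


Work in trial 1 = 105920 J
Work in trial 2 = 172630 J
Delta work = -66710 J
Delta time = -235 s
CP = -66710 / -235 = 283.87 W

283.87 W


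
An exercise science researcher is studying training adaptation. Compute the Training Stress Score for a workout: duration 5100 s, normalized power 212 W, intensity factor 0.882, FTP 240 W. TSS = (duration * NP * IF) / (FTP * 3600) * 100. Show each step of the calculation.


Product = 5100 * 212 * 0.882 = 953618.4
Base = 240 * 3600 = 864000
TSS = 953618.4 / 864000 * 100 = 110.37

110.37 TSS


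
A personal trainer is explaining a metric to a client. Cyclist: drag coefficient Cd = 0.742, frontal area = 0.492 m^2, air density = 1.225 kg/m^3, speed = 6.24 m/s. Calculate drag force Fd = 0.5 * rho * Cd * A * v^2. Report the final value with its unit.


v^2 = 6.24^2 = 38.9376
Fd = 0.5 * 1.225 * 0.742 * 0.492 * 38.9376
= 8.707 N

8.707 N


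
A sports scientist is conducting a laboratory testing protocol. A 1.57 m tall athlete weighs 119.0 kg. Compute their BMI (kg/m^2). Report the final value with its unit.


height^2 = 2.4649 m^2
BMI = 119.0 / 2.4649 = 48.28 kg/m^2

48.28 kg/m^2


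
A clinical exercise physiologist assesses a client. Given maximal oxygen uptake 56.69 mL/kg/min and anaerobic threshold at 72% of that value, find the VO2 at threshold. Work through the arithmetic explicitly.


Percentage as decimal = 0.72
VO2 at AT = 56.69 * 0.72 = 40.82 mL/kg/min

40.82 mL/kg/min


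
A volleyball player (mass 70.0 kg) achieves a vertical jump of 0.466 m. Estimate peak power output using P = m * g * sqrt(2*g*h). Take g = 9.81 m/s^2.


2 * g * h = 2 * 9.81 * 0.466 = 9.14292
sqrt(9.14292) = 3.023726 m/s
P = 70.0 * 9.81 * 3.023726 = 2076.39 W

2076.39 W


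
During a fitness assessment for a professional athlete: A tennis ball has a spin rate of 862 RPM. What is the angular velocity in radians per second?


Convert RPM to rad/s: multiply by 2*pi and divide by 60
omega = 862 * 2 * pi / 60
= 90.268 rad/s

90.268 rad/s


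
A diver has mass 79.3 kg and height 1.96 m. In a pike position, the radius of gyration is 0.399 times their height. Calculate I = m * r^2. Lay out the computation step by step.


r = 0.399 * 1.96 = 0.78204 m
I = m * r^2 = 79.3 * 0.611587 = 48.499 kg*m^2

48.499 kg*m^2


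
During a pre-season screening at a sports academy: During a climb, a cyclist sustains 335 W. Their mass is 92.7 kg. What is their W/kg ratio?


Power-to-weight = 335 W / 92.7 kg
= 3.614 W/kg

3.614 W/kg


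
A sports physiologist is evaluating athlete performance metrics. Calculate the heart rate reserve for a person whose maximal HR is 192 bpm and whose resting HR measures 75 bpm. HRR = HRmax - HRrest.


HRmax = 192 bpm
HRrest = 75 bpm
HRR = 192 - 75 = 117 bpm

117 bpm


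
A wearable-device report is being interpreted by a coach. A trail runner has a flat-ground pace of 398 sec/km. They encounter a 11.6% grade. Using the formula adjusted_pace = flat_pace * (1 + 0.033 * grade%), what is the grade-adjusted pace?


Grade factor = 1 + 0.033 * 11.6 = 1.3828
Adjusted = 398 * 1.3828 = 550.35 sec/km

550.35 s/km


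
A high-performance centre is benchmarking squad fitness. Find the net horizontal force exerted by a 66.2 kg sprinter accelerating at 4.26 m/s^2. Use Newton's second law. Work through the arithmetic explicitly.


Newton's second law: F = m * a
F = 66.2 * 4.26 = 282.01 N

282.01 N


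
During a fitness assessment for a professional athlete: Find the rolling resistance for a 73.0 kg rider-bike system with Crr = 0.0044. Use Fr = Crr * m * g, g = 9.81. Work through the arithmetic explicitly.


m * g = 73.0 * 9.81 = 716.13 N
Fr = 0.0044 * 716.13 = 3.151 N

3.151 N


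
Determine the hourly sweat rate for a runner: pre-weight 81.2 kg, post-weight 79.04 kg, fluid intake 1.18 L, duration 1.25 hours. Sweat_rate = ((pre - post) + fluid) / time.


Mass lost = 81.2 - 79.04 = 2.16 kg
Add fluid consumed: 2.16 + 1.18 = 3.34 L total sweat
Sweat rate = 3.34 / 1.25 = 2.672 L/h

2.672 L/h


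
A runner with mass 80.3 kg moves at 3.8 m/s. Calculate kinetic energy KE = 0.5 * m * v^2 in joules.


v^2 = 3.8^2 = 14.44
KE = 0.5 * 80.3 * 14.44
= 579.77 J

579.77 J


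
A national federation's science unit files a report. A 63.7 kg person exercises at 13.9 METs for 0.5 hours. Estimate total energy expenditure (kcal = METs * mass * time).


Energy = METs * mass(kg) * time(h)
= 13.9 * 63.7 * 0.5
= 442.72 kcal

442.72 kcal


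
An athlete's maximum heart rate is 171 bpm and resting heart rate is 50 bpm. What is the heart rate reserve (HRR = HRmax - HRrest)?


HRR = HRmax - HRrest
= 171 - 50
= 121 bpm

121 bpm


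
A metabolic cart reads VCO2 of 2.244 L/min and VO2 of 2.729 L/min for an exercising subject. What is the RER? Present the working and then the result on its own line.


RER = VCO2 / VO2 = 2.244 / 2.729 = 0.8223

0.8223


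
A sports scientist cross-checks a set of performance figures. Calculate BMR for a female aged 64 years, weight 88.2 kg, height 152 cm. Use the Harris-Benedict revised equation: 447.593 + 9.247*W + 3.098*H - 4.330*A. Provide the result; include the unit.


Substituting values:
W term = 9.247 * 88.2 = 815.5854
H term = 3.098 * 152 = 470.896
A term = 4.330 * 64 = 277.12
BMR = 1456.95 kcal/day

1456.95 kcal/day


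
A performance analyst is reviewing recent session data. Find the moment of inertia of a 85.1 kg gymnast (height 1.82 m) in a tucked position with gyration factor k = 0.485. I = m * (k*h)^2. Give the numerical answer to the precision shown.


Radius of gyration = 0.485 * 1.82 = 0.8827 m
I = 85.1 * 0.8827^2
= 85.1 * 0.779159
= 66.306 kg*m^2

66.306 kg*m^2


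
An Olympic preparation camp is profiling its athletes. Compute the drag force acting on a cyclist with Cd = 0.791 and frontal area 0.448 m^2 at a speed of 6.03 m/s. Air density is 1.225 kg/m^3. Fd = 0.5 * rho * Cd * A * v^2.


Step 1: v^2 = 36.3609
Step 2: Fd = 0.5 * 1.225 * 0.791 * 0.448 * 36.3609
= 7.892 N

7.892 N


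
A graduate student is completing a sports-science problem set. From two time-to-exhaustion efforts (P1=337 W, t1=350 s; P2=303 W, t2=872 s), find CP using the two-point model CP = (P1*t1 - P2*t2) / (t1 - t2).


Work in trial 1 = 117950 J
Work in trial 2 = 264216 J
Delta work = -146266 J
Delta time = -522 s
CP = -146266 / -522 = 280.2 W

280.2 W


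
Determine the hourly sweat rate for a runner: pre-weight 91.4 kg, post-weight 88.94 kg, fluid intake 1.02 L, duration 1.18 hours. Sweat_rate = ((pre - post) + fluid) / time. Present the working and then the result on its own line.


Mass lost = 91.4 - 88.94 = 2.46 kg
Add fluid consumed: 2.46 + 1.02 = 3.48 L total sweat
Sweat rate = 3.48 / 1.18 = 2.949 L/h

2.949 L/h


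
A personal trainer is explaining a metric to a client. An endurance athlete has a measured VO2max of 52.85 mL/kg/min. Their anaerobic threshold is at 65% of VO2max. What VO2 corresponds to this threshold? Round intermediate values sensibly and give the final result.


Anaerobic threshold VO2 = VO2max * 65%
= 52.85 * 0.65
= 34.35 mL/kg/min

34.35 mL/kg/min


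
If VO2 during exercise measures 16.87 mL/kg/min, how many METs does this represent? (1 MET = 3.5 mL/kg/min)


METs = VO2 / 3.5 = 16.87 / 3.5 = 4.82

4.82 METs


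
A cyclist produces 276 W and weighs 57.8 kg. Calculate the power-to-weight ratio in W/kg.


P/W = power / mass
= 276 / 57.8
= 4.775 W/kg

4.775 W/kg


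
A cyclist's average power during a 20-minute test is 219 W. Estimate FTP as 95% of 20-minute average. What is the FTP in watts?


FTP = 20-min power * 0.95
= 219 * 0.95
= 208.05 W

208.05 W


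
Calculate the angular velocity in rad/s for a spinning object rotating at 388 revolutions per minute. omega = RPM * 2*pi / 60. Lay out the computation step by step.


omega = RPM * 2*pi / 60
= 388 * 6.28318531 / 60
= 40.631 rad/s

40.631 rad/s


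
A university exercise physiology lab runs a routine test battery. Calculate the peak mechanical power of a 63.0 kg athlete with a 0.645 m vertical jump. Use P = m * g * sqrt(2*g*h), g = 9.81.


First, sqrt(2gh) = sqrt(2 * 9.81 * 0.645)
= sqrt(12.6549) = 3.557373 m/s
Power = 63.0 * 9.81 * 3.557373 = 2198.56 W

2198.56 W


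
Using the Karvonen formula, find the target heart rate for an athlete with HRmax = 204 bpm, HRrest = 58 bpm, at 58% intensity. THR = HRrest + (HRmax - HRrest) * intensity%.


HRR = 204 - 58 = 146
THR = 58 + 146 * 0.58
= 58 + 84.68
= 142.68 bpm

142.68 bpm


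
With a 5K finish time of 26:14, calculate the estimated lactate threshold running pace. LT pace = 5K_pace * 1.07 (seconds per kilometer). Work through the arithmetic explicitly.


Race duration = 1574 s for 5 km
Average pace = 1574 / 5 = 314.8 s/km
LT pace = 314.8 * 1.07
= 336.84 s/km

336.84 s/km


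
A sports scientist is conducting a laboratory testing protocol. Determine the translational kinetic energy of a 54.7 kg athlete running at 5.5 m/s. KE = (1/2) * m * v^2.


KE = 0.5 * m * v^2
= 0.5 * 54.7 * 5.5^2
= 0.5 * 54.7 * 30.25
= 827.34 J

827.34 J


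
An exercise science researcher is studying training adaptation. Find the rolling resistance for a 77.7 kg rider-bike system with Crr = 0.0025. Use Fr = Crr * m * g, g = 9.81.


m * g = 77.7 * 9.81 = 762.237 N
Fr = 0.0025 * 762.237 = 1.906 N

1.906 N


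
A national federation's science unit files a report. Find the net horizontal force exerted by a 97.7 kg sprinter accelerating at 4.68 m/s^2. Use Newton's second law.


Newton's second law: F = m * a
F = 97.7 * 4.68 = 457.24 N

457.24 N


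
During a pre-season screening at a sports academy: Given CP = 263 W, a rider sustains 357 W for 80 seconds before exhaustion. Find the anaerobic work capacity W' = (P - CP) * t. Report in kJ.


Excess power = 357 - 263 = 94 W
Work above CP = 94 * 80 = 7520 J
W' = 7.52 kJ

7.52 kJ


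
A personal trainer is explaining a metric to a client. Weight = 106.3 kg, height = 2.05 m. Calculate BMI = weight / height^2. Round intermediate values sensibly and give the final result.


height^2 = 2.05^2 = 4.2025
BMI = 106.3 / 4.2025 = 25.29 kg/m^2

25.29 kg/m^2


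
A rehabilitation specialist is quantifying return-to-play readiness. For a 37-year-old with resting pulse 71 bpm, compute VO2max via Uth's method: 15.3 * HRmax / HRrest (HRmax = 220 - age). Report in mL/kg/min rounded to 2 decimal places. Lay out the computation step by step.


Step 1: HRmax = 220 - 37 = 183 bpm
Step 2: Ratio = 183 / 71 = 2.5775
Step 3: VO2max = 15.3 * 2.5775 = 39.44 mL/kg/min

39.44 mL/kg/min


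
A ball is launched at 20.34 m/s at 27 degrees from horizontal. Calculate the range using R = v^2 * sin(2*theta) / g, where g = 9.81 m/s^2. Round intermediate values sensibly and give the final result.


sin(2 * 27) = sin(54) = 0.809017
v^2 = 20.34^2 = 413.7156
R = 413.7156 * 0.809017 / 9.81
= 34.119 m

34.119 m


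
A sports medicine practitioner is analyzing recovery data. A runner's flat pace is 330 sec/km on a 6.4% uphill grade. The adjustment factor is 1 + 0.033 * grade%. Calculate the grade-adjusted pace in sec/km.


Factor = 1 + 0.033 * 6.4 = 1.2112
Adjusted pace = 330 * 1.2112
= 399.7 sec/km

399.7 s/km


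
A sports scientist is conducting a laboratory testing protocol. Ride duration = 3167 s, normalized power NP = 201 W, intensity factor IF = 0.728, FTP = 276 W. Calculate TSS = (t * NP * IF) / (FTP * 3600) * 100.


Numerator = 3167 * 201 * 0.728 = 463420.776
Denominator = 276 * 3600 = 993600
TSS = 463420.776 / 993600 * 100
= 46.64

46.64 TSS


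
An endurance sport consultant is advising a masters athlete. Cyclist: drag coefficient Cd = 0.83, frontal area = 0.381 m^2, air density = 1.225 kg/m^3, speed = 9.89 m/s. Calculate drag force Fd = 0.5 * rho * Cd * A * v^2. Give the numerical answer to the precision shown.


v^2 = 9.89^2 = 97.8121
Fd = 0.5 * 1.225 * 0.83 * 0.381 * 97.8121
= 18.945 N

18.945 N


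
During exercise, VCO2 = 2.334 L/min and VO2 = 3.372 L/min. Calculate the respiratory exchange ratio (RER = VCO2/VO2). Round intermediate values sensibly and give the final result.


RER = VCO2 / VO2
= 2.334 / 3.372
= 0.6922

0.6922


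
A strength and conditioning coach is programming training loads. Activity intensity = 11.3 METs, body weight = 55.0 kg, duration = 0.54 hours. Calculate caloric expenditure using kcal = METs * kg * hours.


kcal = 11.3 * 55.0 * 0.54
= 621.5 * 0.54
= 335.61 kcal

335.61 kcal


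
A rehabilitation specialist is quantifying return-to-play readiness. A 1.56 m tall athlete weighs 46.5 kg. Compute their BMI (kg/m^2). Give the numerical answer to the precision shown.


height^2 = 2.4336 m^2
BMI = 46.5 / 2.4336 = 19.11 kg/m^2

19.11 kg/m^2


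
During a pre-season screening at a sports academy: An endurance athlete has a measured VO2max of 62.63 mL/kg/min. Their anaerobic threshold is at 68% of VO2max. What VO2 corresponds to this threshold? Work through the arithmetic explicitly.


Anaerobic threshold VO2 = VO2max * 68%
= 62.63 * 0.68
= 42.59 mL/kg/min

42.59 mL/kg/min


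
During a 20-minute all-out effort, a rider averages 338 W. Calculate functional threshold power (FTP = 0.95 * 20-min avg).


FTP = 0.95 * 338
= 321.1 W

321.1 W


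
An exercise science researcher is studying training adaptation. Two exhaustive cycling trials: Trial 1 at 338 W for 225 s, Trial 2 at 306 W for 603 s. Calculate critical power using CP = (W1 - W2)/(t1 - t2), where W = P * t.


W1 = 338 * 225 = 76050 J
W2 = 306 * 603 = 184518 J
CP = (76050 - 184518) / (225 - 603)
= -108468 / -378
= 286.95 W

286.95 W


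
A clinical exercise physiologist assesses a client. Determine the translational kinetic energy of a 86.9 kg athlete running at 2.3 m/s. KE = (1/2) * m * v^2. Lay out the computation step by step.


KE = 0.5 * m * v^2
= 0.5 * 86.9 * 2.3^2
= 0.5 * 86.9 * 5.29
= 229.85 J

229.85 J


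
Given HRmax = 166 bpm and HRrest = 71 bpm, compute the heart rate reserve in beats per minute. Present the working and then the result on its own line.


Heart rate reserve = maximum HR minus resting HR
HRR = 166 - 71 = 95 bpm

95 bpm


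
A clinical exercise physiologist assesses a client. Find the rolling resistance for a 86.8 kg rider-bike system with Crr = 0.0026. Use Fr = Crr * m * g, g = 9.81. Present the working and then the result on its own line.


m * g = 86.8 * 9.81 = 851.508 N
Fr = 0.0026 * 851.508 = 2.214 N

2.214 N


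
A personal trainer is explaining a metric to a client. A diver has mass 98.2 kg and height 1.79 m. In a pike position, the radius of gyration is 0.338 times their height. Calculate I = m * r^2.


r = 0.338 * 1.79 = 0.60502 m
I = m * r^2 = 98.2 * 0.366049 = 35.946 kg*m^2

35.946 kg*m^2


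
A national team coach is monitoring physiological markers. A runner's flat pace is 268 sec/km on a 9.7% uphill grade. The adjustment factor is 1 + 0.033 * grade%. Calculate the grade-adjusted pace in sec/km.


Factor = 1 + 0.033 * 9.7 = 1.3201
Adjusted pace = 268 * 1.3201
= 353.79 sec/km

353.79 s/km


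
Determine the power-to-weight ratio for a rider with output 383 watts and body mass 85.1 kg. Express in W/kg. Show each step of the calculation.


P/W = 383 / 85.1 = 4.501 W/kg

4.501 W/kg


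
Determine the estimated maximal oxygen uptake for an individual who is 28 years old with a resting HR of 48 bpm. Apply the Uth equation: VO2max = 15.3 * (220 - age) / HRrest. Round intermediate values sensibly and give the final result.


HRmax = 220 - 28 = 192
VO2max = 15.3 * (192 / 48)
= 15.3 * 4.0
= 61.2 mL/kg/min

61.2 mL/kg/min


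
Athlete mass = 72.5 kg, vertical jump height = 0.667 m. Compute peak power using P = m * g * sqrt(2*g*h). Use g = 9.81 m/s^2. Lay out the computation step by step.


sqrt(2 * 9.81 * 0.667) = sqrt(13.08654) = 3.617532 m/s
P = 72.5 * 9.81 * 3.617532
= 2572.88 W

2572.88 W


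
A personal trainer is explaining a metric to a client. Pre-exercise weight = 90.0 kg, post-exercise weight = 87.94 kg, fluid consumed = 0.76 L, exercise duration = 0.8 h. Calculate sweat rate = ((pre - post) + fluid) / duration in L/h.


Weight loss = 90.0 - 87.94 = 2.06 kg (approx L)
Total sweat = 2.06 + 0.76 = 2.82 L
Sweat rate = 2.82 / 0.8 = 3.525 L/h

3.525 L/h


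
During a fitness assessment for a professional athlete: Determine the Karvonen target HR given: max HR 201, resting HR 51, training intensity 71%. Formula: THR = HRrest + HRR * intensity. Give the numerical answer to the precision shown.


HRR = HRmax - HRrest = 201 - 51 = 150
THR = 51 + 150 * 0.71
= 157.5 bpm

157.5 bpm


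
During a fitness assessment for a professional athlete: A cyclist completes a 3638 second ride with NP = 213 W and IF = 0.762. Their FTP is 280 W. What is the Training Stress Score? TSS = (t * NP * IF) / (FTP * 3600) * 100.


t * NP * IF = 3638 * 213 * 0.762 = 590469.228
FTP * 3600 = 1008000
TSS = (590469.228 / 1008000) * 100 = 58.58

58.58 TSS


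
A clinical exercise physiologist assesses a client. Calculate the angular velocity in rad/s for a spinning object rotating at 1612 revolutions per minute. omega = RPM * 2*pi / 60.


omega = RPM * 2*pi / 60
= 1612 * 6.28318531 / 60
= 168.808 rad/s

168.808 rad/s


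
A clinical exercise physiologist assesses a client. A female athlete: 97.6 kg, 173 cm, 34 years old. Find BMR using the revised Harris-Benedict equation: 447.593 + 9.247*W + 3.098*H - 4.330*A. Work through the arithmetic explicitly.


Intercept = 447.593
Weight contribution = 9.247 * 97.6 = 902.5072
Height contribution = 3.098 * 173 = 535.954
Age contribution = 4.33 * 34 = 147.22
BMR = 447.593 + 902.5072 + 535.954 - 147.22
= 1738.83 kcal/day

1738.83 kcal/day


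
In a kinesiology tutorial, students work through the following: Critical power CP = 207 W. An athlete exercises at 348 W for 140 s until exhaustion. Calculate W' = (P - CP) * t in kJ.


P - CP = 348 - 207 = 141 W
W' = 141 * 140 = 19740 J
= 19740 / 1000 = 19.74 kJ

19.74 kJ


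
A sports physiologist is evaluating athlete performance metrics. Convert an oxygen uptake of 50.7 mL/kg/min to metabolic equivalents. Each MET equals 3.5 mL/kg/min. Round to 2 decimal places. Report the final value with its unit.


One MET = 3.5 mL/kg/min
Number of METs = 50.7 / 3.5
= 14.49 METs

14.49 METs


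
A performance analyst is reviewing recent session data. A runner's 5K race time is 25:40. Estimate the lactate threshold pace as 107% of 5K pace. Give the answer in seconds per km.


Total race time = 25*60 + 40 = 1540 seconds
5K pace = 1540 / 5 = 308.0 sec/km
LT pace = 308.0 * 1.07 = 329.56 sec/km

329.56 s/km


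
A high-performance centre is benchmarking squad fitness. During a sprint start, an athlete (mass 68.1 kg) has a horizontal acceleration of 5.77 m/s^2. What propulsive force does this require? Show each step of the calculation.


Propulsive force = mass * acceleration
= 68.1 kg * 5.77 m/s^2
= 392.94 N

392.94 N


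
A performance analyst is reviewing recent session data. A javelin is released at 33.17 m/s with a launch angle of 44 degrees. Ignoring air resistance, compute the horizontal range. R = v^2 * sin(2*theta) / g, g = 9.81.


Launch speed squared = 1100.2489
sin(2 * 44 deg) = 0.999391
Range = 1100.2489 * 0.999391 / 9.81
= 112.088 m

112.088 m


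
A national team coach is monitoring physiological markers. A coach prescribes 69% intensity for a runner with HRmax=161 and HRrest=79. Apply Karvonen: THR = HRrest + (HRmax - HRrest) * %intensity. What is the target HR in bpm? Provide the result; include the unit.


Heart rate reserve = 161 - 79 = 82
Intensity fraction = 69 / 100 = 0.69
THR = 79 + 82 * 0.69 = 135.58 bpm

135.58 bpm


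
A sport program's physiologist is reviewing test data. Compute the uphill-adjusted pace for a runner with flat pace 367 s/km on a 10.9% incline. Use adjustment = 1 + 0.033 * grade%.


Adjustment factor = 1 + 0.033 * 10.9 = 1.3597
Grade-adjusted pace = 367 * 1.3597 = 499.01 s/km

499.01 s/km


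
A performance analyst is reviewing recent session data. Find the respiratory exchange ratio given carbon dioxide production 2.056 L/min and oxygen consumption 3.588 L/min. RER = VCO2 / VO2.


VCO2 = 2.056 L/min
VO2 = 3.588 L/min
RER = 2.056 / 3.588 = 0.573

0.573


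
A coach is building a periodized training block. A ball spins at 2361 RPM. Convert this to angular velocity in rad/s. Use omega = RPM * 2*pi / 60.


omega = 2361 * 2 * pi / 60
= 2361 * 6.28318531 / 60
= 14834.601 / 60
= 247.243 rad/s

247.243 rad/s


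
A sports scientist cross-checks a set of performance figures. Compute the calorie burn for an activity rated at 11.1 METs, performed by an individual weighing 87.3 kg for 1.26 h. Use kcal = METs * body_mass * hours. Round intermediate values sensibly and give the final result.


Product of METs and mass = 11.1 * 87.3 = 969.03
Total kcal = 969.03 * 1.26 = 1220.98 kcal

1220.98 kcal


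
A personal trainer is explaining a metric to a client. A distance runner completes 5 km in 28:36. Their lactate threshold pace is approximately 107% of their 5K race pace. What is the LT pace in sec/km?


Convert to seconds: 28 min 36 s = 1716 s
Pace per km = 1716 / 5 = 343.2 s/km
LT pace = 343.2 * 1.07 = 367.22 s/km

367.22 s/km


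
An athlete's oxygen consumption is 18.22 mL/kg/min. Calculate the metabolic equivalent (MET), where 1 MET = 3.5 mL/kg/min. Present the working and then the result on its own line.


MET = VO2 / 3.5
= 18.22 / 3.5
= 5.21 METs

5.21 METs


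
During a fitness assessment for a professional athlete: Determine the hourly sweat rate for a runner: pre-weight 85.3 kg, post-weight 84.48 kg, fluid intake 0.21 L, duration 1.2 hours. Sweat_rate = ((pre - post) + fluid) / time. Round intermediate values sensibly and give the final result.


Mass lost = 85.3 - 84.48 = 0.82 kg
Add fluid consumed: 0.82 + 0.21 = 1.03 L total sweat
Sweat rate = 1.03 / 1.2 = 0.858 L/h

0.858 L/h


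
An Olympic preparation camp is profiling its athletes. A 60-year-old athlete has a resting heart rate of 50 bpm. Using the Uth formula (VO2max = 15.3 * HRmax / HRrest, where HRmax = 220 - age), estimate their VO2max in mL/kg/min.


HRmax = 220 - 60 = 160 bpm
Ratio = HRmax / HRrest = 160 / 50 = 3.2
VO2max = 15.3 * 3.2 = 48.96 mL/kg/min

48.96 mL/kg/min


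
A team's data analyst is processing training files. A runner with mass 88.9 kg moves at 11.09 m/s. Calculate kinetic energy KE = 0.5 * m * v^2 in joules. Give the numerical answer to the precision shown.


v^2 = 11.09^2 = 122.9881
KE = 0.5 * 88.9 * 122.9881
= 5466.82 J

5466.82 J


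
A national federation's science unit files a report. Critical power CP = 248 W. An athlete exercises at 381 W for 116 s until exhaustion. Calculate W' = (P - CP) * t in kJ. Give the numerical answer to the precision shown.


P - CP = 381 - 248 = 133 W
W' = 133 * 116 = 15428 J
= 15428 / 1000 = 15.428 kJ

15.428 kJ


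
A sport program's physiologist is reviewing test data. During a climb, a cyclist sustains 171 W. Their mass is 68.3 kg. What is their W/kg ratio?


Power-to-weight = 171 W / 68.3 kg
= 2.504 W/kg

2.504 W/kg


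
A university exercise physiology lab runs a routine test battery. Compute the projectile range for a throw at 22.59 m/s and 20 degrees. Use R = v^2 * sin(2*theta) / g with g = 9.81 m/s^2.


Two times the angle = 40 degrees
sin(40) = 0.642788
R = 510.3081 * 0.642788 / 9.81 = 33.437 m

33.437 m


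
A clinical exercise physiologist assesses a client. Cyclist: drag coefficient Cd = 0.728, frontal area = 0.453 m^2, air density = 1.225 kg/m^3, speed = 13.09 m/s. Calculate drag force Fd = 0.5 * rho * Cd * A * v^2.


v^2 = 13.09^2 = 171.3481
Fd = 0.5 * 1.225 * 0.728 * 0.453 * 171.3481
= 34.611 N

34.611 N


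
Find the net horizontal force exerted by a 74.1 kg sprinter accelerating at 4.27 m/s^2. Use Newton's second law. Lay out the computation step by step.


Newton's second law: F = m * a
F = 74.1 * 4.27 = 316.41 N

316.41 N


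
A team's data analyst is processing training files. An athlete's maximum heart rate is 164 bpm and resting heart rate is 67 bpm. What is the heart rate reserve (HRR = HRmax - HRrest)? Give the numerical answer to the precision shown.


HRR = HRmax - HRrest
= 164 - 67
= 97 bpm

97 bpm


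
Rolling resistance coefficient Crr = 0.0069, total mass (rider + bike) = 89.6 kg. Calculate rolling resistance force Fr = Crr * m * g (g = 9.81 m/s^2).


Fr = Crr * m * g
= 0.0069 * 89.6 * 9.81
= 6.065 N

6.065 N


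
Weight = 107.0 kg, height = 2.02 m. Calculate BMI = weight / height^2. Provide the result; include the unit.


height^2 = 2.02^2 = 4.0804
BMI = 107.0 / 4.0804 = 26.22 kg/m^2

26.22 kg/m^2


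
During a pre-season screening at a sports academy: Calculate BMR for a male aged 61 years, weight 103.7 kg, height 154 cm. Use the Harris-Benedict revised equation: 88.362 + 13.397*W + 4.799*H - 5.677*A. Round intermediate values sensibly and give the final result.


Substituting values:
W term = 13.397 * 103.7 = 1389.2689
H term = 4.799 * 154 = 739.046
A term = 5.677 * 61 = 346.297
BMR = 1870.38 kcal/day

1870.38 kcal/day


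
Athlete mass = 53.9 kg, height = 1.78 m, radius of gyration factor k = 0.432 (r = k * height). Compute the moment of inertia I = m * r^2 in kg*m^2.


r = k * height = 0.432 * 1.78 = 0.76896 m
r^2 = 0.76896^2 = 0.591299
I = 53.9 * 0.591299 = 31.871 kg*m^2

31.871 kg*m^2


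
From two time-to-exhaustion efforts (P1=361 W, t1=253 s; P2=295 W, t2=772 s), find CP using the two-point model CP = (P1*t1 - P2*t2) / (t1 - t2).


Work in trial 1 = 91333 J
Work in trial 2 = 227740 J
Delta work = -136407 J
Delta time = -519 s
CP = -136407 / -519 = 262.83 W

262.83 W


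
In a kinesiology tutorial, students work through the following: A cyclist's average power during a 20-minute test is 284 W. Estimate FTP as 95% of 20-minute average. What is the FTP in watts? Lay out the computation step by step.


FTP = 20-min power * 0.95
= 284 * 0.95
= 269.8 W

269.8 W


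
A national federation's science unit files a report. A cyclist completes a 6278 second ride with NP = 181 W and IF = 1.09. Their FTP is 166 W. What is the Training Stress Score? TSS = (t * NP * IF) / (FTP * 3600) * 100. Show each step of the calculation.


t * NP * IF = 6278 * 181 * 1.09 = 1238586.62
FTP * 3600 = 597600
TSS = (1238586.62 / 597600) * 100 = 207.26

207.26 TSS


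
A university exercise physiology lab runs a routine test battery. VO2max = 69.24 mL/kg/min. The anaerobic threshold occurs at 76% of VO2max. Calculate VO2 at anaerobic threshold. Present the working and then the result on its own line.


AT fraction = 76 / 100 = 0.76
AT VO2 = 69.24 * 0.76
= 52.62 mL/kg/min

52.62 mL/kg/min


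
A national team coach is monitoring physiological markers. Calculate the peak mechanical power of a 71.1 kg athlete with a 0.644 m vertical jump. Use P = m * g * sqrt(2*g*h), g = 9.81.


First, sqrt(2gh) = sqrt(2 * 9.81 * 0.644)
= sqrt(12.63528) = 3.554614 m/s
Power = 71.1 * 9.81 * 3.554614 = 2479.31 W

2479.31 W


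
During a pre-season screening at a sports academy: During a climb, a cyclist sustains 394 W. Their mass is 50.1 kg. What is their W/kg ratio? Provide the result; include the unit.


Power-to-weight = 394 W / 50.1 kg
= 7.864 W/kg

7.864 W/kg


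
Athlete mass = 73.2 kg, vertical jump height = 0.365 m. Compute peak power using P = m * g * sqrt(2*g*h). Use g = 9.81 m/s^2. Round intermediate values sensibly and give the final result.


sqrt(2 * 9.81 * 0.365) = sqrt(7.1613) = 2.676061 m/s
P = 73.2 * 9.81 * 2.676061
= 1921.66 W

1921.66 W


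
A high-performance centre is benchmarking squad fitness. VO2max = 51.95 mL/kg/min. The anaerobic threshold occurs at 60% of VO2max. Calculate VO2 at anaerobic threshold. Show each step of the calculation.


AT fraction = 60 / 100 = 0.6
AT VO2 = 51.95 * 0.6
= 31.17 mL/kg/min

31.17 mL/kg/min


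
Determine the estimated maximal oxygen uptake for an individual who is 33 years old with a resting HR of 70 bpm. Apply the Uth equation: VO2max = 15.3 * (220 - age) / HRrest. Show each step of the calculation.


HRmax = 220 - 33 = 187
VO2max = 15.3 * (187 / 70)
= 15.3 * 2.6714
= 40.87 mL/kg/min

40.87 mL/kg/min


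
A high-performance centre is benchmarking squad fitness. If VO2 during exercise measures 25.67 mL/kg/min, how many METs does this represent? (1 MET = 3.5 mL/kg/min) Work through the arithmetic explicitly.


METs = VO2 / 3.5 = 25.67 / 3.5 = 7.33

7.33 METs


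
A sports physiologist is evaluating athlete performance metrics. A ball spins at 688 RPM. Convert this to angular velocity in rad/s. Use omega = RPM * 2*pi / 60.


omega = 688 * 2 * pi / 60
= 688 * 6.28318531 / 60
= 4322.831 / 60
= 72.047 rad/s

72.047 rad/s


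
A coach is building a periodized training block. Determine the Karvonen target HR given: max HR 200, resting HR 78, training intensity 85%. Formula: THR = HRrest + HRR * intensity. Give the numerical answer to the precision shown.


HRR = HRmax - HRrest = 200 - 78 = 122
THR = 78 + 122 * 0.85
= 181.7 bpm

181.7 bpm


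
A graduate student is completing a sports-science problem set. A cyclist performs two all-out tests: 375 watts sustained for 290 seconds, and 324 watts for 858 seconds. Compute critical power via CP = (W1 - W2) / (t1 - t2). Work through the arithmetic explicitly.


W1 = P1 * t1 = 375 * 290 = 108750 J
W2 = P2 * t2 = 324 * 858 = 277992 J
CP = (108750 - 277992) / (290 - 858)
= 297.96 W

297.96 W


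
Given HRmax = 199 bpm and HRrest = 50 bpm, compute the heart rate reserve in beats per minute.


Heart rate reserve = maximum HR minus resting HR
HRR = 199 - 50 = 149 bpm

149 bpm


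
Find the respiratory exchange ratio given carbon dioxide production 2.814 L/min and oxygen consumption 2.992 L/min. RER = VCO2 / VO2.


VCO2 = 2.814 L/min
VO2 = 2.992 L/min
RER = 2.814 / 2.992 = 0.9405

0.9405


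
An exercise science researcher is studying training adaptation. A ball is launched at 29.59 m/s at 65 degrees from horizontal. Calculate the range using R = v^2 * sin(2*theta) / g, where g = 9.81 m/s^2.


sin(2 * 65) = sin(130) = 0.766044
v^2 = 29.59^2 = 875.5681
R = 875.5681 * 0.766044 / 9.81
= 68.371 m

68.371 m


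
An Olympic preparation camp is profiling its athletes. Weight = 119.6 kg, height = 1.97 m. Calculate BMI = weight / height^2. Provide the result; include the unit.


height^2 = 1.97^2 = 3.8809
BMI = 119.6 / 3.8809 = 30.82 kg/m^2

30.82 kg/m^2


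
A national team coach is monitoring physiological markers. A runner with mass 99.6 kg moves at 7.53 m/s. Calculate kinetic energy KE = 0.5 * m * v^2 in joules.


v^2 = 7.53^2 = 56.7009
KE = 0.5 * 99.6 * 56.7009
= 2823.7 J

2823.7 J


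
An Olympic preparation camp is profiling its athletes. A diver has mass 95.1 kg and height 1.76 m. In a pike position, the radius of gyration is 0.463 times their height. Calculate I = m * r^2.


r = 0.463 * 1.76 = 0.81488 m
I = m * r^2 = 95.1 * 0.664029 = 63.149 kg*m^2

63.149 kg*m^2


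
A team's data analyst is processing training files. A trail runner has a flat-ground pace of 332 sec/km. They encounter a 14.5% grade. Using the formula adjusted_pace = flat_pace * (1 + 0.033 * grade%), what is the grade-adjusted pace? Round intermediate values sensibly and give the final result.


Grade factor = 1 + 0.033 * 14.5 = 1.4785
Adjusted = 332 * 1.4785 = 490.86 sec/km

490.86 s/km


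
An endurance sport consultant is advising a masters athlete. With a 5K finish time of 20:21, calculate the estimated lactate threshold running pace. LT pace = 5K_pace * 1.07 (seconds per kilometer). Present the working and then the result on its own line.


Race duration = 1221 s for 5 km
Average pace = 1221 / 5 = 244.2 s/km
LT pace = 244.2 * 1.07
= 261.29 s/km

261.29 s/km


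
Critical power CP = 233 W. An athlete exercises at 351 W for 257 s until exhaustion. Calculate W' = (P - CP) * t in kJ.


P - CP = 351 - 233 = 118 W
W' = 118 * 257 = 30326 J
= 30326 / 1000 = 30.326 kJ

30.326 kJ


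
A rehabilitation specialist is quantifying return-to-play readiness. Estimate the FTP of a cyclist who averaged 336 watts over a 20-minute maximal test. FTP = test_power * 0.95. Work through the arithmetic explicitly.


FTP = 336 * 0.95 = 319.2 W

319.2 W


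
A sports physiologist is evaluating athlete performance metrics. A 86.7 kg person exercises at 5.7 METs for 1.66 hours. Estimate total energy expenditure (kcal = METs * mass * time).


Energy = METs * mass(kg) * time(h)
= 5.7 * 86.7 * 1.66
= 820.36 kcal

820.36 kcal


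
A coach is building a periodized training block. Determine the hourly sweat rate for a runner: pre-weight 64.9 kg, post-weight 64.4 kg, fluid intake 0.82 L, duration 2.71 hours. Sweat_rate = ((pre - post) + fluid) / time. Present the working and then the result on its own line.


Mass lost = 64.9 - 64.4 = 0.5 kg
Add fluid consumed: 0.5 + 0.82 = 1.32 L total sweat
Sweat rate = 1.32 / 2.71 = 0.487 L/h

0.487 L/h


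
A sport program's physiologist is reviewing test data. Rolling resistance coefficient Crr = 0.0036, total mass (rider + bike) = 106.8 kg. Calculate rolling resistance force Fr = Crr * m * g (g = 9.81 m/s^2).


Fr = Crr * m * g
= 0.0036 * 106.8 * 9.81
= 3.772 N

3.772 N


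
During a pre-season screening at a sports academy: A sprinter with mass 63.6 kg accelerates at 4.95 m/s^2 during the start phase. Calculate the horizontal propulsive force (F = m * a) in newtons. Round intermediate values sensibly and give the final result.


F = m * a
= 63.6 * 4.95
= 314.82 N

314.82 N


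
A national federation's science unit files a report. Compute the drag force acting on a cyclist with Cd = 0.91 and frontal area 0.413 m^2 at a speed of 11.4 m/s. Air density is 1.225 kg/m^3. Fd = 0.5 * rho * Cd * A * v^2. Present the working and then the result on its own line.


Step 1: v^2 = 129.96
Step 2: Fd = 0.5 * 1.225 * 0.91 * 0.413 * 129.96
= 29.916 N

29.916 N


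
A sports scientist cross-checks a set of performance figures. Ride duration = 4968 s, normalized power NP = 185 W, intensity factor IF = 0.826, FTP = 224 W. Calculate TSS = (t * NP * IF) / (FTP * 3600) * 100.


Numerator = 4968 * 185 * 0.826 = 759160.08
Denominator = 224 * 3600 = 806400
TSS = 759160.08 / 806400 * 100
= 94.14

94.14 TSS


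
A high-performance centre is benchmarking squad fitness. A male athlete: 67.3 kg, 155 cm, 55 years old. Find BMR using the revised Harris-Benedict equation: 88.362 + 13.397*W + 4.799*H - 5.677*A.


Intercept = 88.362
Weight contribution = 13.397 * 67.3 = 901.6181
Height contribution = 4.799 * 155 = 743.845
Age contribution = 5.677 * 55 = 312.235
BMR = 88.362 + 901.6181 + 743.845 - 312.235
= 1421.59 kcal/day

1421.59 kcal/day


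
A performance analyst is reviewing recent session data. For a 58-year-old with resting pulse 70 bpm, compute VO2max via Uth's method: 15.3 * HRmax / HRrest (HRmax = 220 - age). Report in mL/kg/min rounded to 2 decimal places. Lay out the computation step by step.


Step 1: HRmax = 220 - 58 = 162 bpm
Step 2: Ratio = 162 / 70 = 2.3143
Step 3: VO2max = 15.3 * 2.3143 = 35.41 mL/kg/min

35.41 mL/kg/min
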